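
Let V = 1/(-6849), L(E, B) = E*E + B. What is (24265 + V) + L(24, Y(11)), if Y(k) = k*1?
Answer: 170211347/6849 ≈ 24852.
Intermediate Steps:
Y(k) = k
L(E, B) = B + E² (L(E, B) = E² + B = B + E²)
V = -1/6849 ≈ -0.00014601
(24265 + V) + L(24, Y(11)) = (24265 - 1/6849) + (11 + 24²) = 166190984/6849 + (11 + 576) = 166190984/6849 + 587 = 170211347/6849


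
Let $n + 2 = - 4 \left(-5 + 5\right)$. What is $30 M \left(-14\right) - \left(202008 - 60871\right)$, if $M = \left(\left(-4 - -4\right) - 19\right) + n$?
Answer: $-132317$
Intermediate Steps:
$n = -2$ ($n = -2 - 4 \left(-5 + 5\right) = -2 - 0 = -2 + 0 = -2$)
$M = -21$ ($M = \left(\left(-4 - -4\right) - 19\right) - 2 = \left(\left(-4 + 4\right) - 19\right) - 2 = \left(0 - 19\right) - 2 = -19 - 2 = -21$)
$30 M \left(-14\right) - \left(202008 - 60871\right) = 30 \left(-21\right) \left(-14\right) - \left(202008 - 60871\right) = \left(-630\right) \left(-14\right) - \left(202008 - 60871\right) = 8820 - 141137 = -132317$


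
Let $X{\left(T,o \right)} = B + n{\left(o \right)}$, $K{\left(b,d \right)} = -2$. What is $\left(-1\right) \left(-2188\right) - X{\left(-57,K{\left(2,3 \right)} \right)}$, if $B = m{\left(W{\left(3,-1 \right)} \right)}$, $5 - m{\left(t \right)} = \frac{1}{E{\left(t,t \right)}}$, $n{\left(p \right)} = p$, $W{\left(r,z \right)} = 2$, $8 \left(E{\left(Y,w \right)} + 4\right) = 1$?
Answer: $\frac{67727}{31} \approx 2184.7$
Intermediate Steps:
$E{\left(Y,w \right)} = - \frac{31}{8}$ ($E{\left(Y,w \right)} = -4 + \frac{1}{8} \cdot 1 = -4 + \frac{1}{8} = - \frac{31}{8}$)
$m{\left(t \right)} = \frac{163}{31}$ ($m{\left(t \right)} = 5 - \frac{1}{- \frac{31}{8}} = 5 - - \frac{8}{31} = 5 + \frac{8}{31} = \frac{163}{31}$)
$B = \frac{163}{31} \approx 5.2581$
$X{\left(T,o \right)} = \frac{163}{31} + o$
$\left(-1\right) \left(-2188\right) - X{\left(-57,K{\left(2,3 \right)} \right)} = \left(-1\right) \left(-2188\right) - \left(\frac{163}{31} - 2\right) = 2188 - \frac{101}{31} = \frac{67727}{31}$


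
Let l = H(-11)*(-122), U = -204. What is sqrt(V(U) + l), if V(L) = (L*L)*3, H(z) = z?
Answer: sqrt(126190) ≈ 355.23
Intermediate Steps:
V(L) = 3*L**2 (V(L) = L**2*3 = 3*L**2)
l = 1342 (l = -11*(-122) = 1342)
sqrt(V(U) + l) = sqrt(3*(-204)**2 + 1342) = sqrt(3*41616 + 1342) = sqrt(124848 + 1342) = sqrt(126190)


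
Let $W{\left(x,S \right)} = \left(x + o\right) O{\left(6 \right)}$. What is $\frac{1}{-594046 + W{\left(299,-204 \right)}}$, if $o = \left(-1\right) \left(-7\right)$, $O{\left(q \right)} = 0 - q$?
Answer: $- \frac{1}{595882} \approx -1.6782 \cdot 10^{-6}$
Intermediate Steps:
$O{\left(q \right)} = - q$
$o = 7$
$W{\left(x,S \right)} = -42 - 6 x$ ($W{\left(x,S \right)} = \left(x + 7\right) \left(\left(-1\right) 6\right) = \left(7 + x\right) \left(-6\right) = -42 - 6 x$)
$\frac{1}{-594046 + W{\left(299,-204 \right)}} = \frac{1}{-594046 - 1836} = \frac{1}{-595882} = - \frac{1}{595882}$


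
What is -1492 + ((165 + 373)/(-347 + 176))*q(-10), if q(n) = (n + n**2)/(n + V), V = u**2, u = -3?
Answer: -22968/19 ≈ -1208.8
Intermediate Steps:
V = 9 (V = (-3)**2 = 9)
q(n) = (n + n**2)/(9 + n) (q(n) = (n + n**2)/(n + 9) = (n + n**2)/(9 + n))
-1492 + ((165 + 373)/(-347 + 176))*q(-10) = -1492 + ((165 + 373)/(-347 + 176))*(-10*(1 - 10)/(9 - 10)) = -1492 + (538/(-171))*(-10*(-9)/(-1)) = -1492 + (538*(-1/171))*(-10*(-1)*(-9)) = -1492 - 538/171*(-90) = -1492 + 5380/19 = -22968/19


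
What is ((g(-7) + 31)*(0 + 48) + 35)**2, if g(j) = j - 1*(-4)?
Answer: 1901641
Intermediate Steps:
g(j) = 4 + j (g(j) = j + 4 = 4 + j)
((g(-7) + 31)*(0 + 48) + 35)**2 = (((4 - 7) + 31)*(0 + 48) + 35)**2 = ((-3 + 31)*48 + 35)**2 = (28*48 + 35)**2 = (1344 + 35)**2 = 1379**2 = 1901641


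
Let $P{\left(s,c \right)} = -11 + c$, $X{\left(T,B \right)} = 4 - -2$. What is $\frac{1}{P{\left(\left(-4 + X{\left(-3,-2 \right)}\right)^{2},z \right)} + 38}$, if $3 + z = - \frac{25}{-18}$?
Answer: $\frac{18}{457} \approx 0.039387$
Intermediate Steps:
$z = - \frac{29}{18}$ ($z = -3 - \frac{25}{-18} = -3 - - \frac{25}{18} = -3 + \frac{25}{18} = - \frac{29}{18} \approx -1.6111$)
$X{\left(T,B \right)} = 6$ ($X{\left(T,B \right)} = 4 + 2 = 6$)
$\frac{1}{P{\left(\left(-4 + X{\left(-3,-2 \right)}\right)^{2},z \right)} + 38} = \frac{1}{\left(-11 - \frac{29}{18}\right) + 38} = \frac{1}{- \frac{227}{18} + 38} = \frac{1}{\frac{457}{18}} = \frac{18}{457}$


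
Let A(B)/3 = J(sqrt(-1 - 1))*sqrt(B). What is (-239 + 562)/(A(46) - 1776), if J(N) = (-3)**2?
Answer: -95608/520107 - 969*sqrt(46)/346738 ≈ -0.20278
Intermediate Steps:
J(N) = 9
A(B) = 27*sqrt(B) (A(B) = 3*(9*sqrt(B)) = 27*sqrt(B))
(-239 + 562)/(A(46) - 1776) = (-239 + 562)/(27*sqrt(46) - 1776) = 323/(-1776 + 27*sqrt(46))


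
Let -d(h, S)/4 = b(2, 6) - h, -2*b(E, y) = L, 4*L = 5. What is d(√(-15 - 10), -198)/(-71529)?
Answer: -5/143058 - 20*I/71529 ≈ -3.4951e-5 - 0.00027961*I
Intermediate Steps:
L = 5/4 (L = (¼)*5 = 5/4 ≈ 1.2500)
b(E, y) = -5/8 (b(E, y) = -½*5/4 = -5/8)
d(h, S) = 5/2 + 4*h (d(h, S) = -4*(-5/8 - h) = 5/2 + 4*h)
d(√(-15 - 10), -198)/(-71529) = (5/2 + 4*√(-15 - 10))/(-71529) = (5/2 + 4*√(-25))*(-1/71529) = (5/2 + 4*(5*I))*(-1/71529) = (5/2 + 20*I)*(-1/71529) = -5/143058 - 20*I/71529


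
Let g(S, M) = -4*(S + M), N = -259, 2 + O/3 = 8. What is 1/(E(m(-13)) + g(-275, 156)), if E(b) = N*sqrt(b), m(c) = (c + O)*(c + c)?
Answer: 34/639079 + 37*I*sqrt(130)/1278158 ≈ 5.3202e-5 + 0.00033006*I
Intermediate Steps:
O = 18 (O = -6 + 3*8 = -6 + 24 = 18)
g(S, M) = -4*M - 4*S (g(S, M) = -4*(M + S) = -4*M - 4*S)
m(c) = 2*c*(18 + c) (m(c) = (c + 18)*(c + c) = (18 + c)*(2*c) = 2*c*(18 + c))
E(b) = -259*sqrt(b)
1/(E(m(-13)) + g(-275, 156)) = 1/(-259*I*sqrt(26)*sqrt(18 - 13) + (-4*156 - 4*(-275))) = 1/(-259*I*sqrt(130) + (-624 + 1100)) = 1/(-259*I*sqrt(130) + 476) = 1/(476 - 259*I*sqrt(130))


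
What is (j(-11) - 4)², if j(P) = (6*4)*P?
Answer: 71824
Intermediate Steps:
j(P) = 24*P
(j(-11) - 4)² = (24*(-11) - 4)² = (-264 - 4)² = (-268)² = 71824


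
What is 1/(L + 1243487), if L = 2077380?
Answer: 1/3320867 ≈ 3.0113e-7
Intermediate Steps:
1/(L + 1243487) = 1/(2077380 + 1243487) = 1/3320867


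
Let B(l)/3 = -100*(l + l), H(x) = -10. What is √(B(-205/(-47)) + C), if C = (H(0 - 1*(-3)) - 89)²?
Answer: √15869409/47 ≈ 84.758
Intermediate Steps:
B(l) = -600*l (B(l) = 3*(-100*(l + l)) = 3*(-200*l) = -600*l)
C = 9801 (C = (-10 - 89)² = (-99)² = 9801)
√(B(-205/(-47)) + C) = √(-(-123000)/(-47) + 9801) = √(-(-123000)*(-1)/47 + 9801) = √(-600*205/47 + 9801) = √(-123000/47 + 9801) = √(337647/47) = √15869409/47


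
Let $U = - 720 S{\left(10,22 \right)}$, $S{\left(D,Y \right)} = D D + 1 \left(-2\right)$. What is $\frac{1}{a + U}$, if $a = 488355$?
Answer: $\frac{1}{417795} \approx 2.3935 \cdot 10^{-6}$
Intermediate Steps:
$S{\left(D,Y \right)} = -2 + D^{2}$ ($S{\left(D,Y \right)} = D^{2} - 2 = -2 + D^{2}$)
$U = -70560$ ($U = - 720 \left(-2 + 10^{2}\right) = - 720 \left(-2 + 100\right) = \left(-720\right) 98 = -70560$)
$\frac{1}{a + U} = \frac{1}{488355 - 70560} = \frac{1}{417795}$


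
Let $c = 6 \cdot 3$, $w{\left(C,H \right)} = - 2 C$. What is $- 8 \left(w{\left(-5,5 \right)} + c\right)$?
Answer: $-224$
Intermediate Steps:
$c = 18$
$- 8 \left(w{\left(-5,5 \right)} + c\right) = - 8 \left(\left(-2\right) \left(-5\right) + 18\right) = - 8 \left(10 + 18\right) = \left(-8\right) 28 = -224$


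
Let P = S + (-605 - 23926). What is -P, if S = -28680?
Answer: 53211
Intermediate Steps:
P = -53211 (P = -28680 + (-605 - 23926) = -28680 - 24531 = -53211)
-P = -1*(-53211) = 53211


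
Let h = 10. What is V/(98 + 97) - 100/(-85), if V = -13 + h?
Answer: 1283/1105 ≈ 1.1611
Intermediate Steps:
V = -3 (V = -13 + 10 = -3)
V/(98 + 97) - 100/(-85) = -3/(98 + 97) - 100/(-85) = -3/195 - 100*(-1/85) = (1/195)*(-3) + 20/17 = -1/65 + 20/17 = 1283/1105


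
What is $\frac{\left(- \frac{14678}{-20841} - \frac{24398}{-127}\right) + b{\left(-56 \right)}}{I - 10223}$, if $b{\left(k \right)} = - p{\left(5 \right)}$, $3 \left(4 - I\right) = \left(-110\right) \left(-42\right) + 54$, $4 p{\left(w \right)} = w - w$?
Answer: $- \frac{510342824}{31171446039} \approx -0.016372$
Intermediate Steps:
$p{\left(w \right)} = 0$ ($p{\left(w \right)} = \frac{w - w}{4} = \frac{1}{4} \cdot 0 = 0$)
$I = -1554$ ($I = 4 - \frac{\left(-110\right) \left(-42\right) + 54}{3} = 4 - \frac{4620 + 54}{3} = 4 - 1558 = -1554$)
$b{\left(k \right)} = 0$ ($b{\left(k \right)} = \left(-1\right) 0 = 0$)
$\frac{\left(- \frac{14678}{-20841} - \frac{24398}{-127}\right) + b{\left(-56 \right)}}{I - 10223} = \frac{\left(- \frac{14678}{-20841} - \frac{24398}{-127}\right) + 0}{-1554 - 10223} = \frac{\left(\left(-14678\right) \left(- \frac{1}{20841}\right) - - \frac{24398}{127}\right) + 0}{-11777} = \left(\left(\frac{14678}{20841} + \frac{24398}{127}\right) + 0\right) \left(- \frac{1}{11777}\right) = \left(\frac{510342824}{2646807} + 0\right) \left(- \frac{1}{11777}\right) = \frac{510342824}{2646807} \left(- \frac{1}{11777}\right) = - \frac{510342824}{31171446039}$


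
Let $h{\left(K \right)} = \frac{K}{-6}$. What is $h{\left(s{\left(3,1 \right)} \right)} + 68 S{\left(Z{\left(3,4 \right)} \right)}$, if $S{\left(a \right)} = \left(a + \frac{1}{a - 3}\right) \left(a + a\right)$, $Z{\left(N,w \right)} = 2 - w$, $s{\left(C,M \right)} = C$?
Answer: $\frac{5979}{10} \approx 597.9$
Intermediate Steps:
$h{\left(K \right)} = - \frac{K}{6}$ ($h{\left(K \right)} = K \left(- \frac{1}{6}\right) = - \frac{K}{6}$)
$S{\left(a \right)} = 2 a \left(a + \frac{1}{-3 + a}\right)$ ($S{\left(a \right)} = \left(a + \frac{1}{-3 + a}\right) 2 a = 2 a \left(a + \frac{1}{-3 + a}\right)$)
$h{\left(s{\left(3,1 \right)} \right)} + 68 S{\left(Z{\left(3,4 \right)} \right)} = \left(- \frac{1}{6}\right) 3 + 68 \frac{2 \left(2 - 4\right) \left(1 + \left(2 - 4\right)^{2} - 3 \left(2 - 4\right)\right)}{-3 + \left(2 - 4\right)} = - \frac{1}{2} + 68 \frac{2 \left(2 - 4\right) \left(1 + \left(2 - 4\right)^{2} - 3 \left(2 - 4\right)\right)}{-3 + \left(2 - 4\right)} = - \frac{1}{2} + 68 \cdot 2 \left(-2\right) \frac{1}{-3 - 2} \left(1 + \left(-2\right)^{2} - -6\right) = - \frac{1}{2} + 68 \cdot 2 \left(-2\right) \frac{1}{-5} \left(1 + 4 + 6\right) = - \frac{1}{2} + 68 \cdot 2 \left(-2\right) \left(- \frac{1}{5}\right) 11 = - \frac{1}{2} + 68 \cdot \frac{44}{5} = - \frac{1}{2} + \frac{2992}{5} = \frac{5979}{10}$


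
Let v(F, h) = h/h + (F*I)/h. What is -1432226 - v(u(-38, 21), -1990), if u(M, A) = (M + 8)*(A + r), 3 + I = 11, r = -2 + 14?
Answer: -285013965/199 ≈ -1.4322e+6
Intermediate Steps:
r = 12
I = 8 (I = -3 + 11 = 8)
u(M, A) = (8 + M)*(12 + A) (u(M, A) = (M + 8)*(A + 12) = (8 + M)*(12 + A))
v(F, h) = 1 + 8*F/h (v(F, h) = h/h + (F*8)/h = 1 + (8*F)/h = 1 + 8*F/h)
-1432226 - v(u(-38, 21), -1990) = -1432226 - (-1990 + 8*(96 + 8*21 + 12*(-38) + 21*(-38)))/(-1990) = -1432226 - (-1)*(-1990 + 8*(96 + 168 - 456 - 798))/1990 = -1432226 - (-1)*(-1990 + 8*(-990))/1990 = -1432226 - (-1)*(-1990 - 7920)/1990 = -1432226 - (-1)*(-9910)/1990 = -1432226 - 1*991/199 = -1432226 - 991/199 = -285013965/199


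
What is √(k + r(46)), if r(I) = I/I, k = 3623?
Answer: 2*√906 ≈ 60.200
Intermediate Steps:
r(I) = 1
√(k + r(46)) = √(3623 + 1) = √3624 = 2*√906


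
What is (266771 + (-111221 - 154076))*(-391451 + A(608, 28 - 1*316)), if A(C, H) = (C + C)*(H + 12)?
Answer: -1071696758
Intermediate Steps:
A(C, H) = 2*C*(12 + H) (A(C, H) = (2*C)*(12 + H) = 2*C*(12 + H))
(266771 + (-111221 - 154076))*(-391451 + A(608, 28 - 1*316)) = (266771 + (-111221 - 154076))*(-391451 + 2*608*(12 + (28 - 1*316))) = (266771 - 265297)*(-391451 + 2*608*(12 + (28 - 316))) = 1474*(-391451 + 2*608*(12 - 288)) = 1474*(-391451 + 2*608*(-276)) = 1474*(-391451 - 335616) = 1474*(-727067) = -1071696758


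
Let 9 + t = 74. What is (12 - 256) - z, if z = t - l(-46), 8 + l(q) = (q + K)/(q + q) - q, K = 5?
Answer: -24891/92 ≈ -270.55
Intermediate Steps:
l(q) = -8 - q + (5 + q)/(2*q) (l(q) = -8 + ((q + 5)/(q + q) - q) = -8 + ((5 + q)/((2*q)) - q) = -8 + ((5 + q)*(1/(2*q)) - q) = -8 + ((5 + q)/(2*q) - q) = -8 + (-q + (5 + q)/(2*q)) = -8 - q + (5 + q)/(2*q))
t = 65 (t = -9 + 74 = 65)
z = 2443/92 (z = 65 - (-15/2 - 1*(-46) + (5/2)/(-46)) = 65 - (-15/2 + 46 + (5/2)*(-1/46)) = 65 - (-15/2 + 46 - 5/92) = 65 - 1*3537/92 = 65 - 3537/92 = 2443/92 ≈ 26.554)
(12 - 256) - z = (12 - 256) - 1*2443/92 = -244 - 2443/92 = -24891/92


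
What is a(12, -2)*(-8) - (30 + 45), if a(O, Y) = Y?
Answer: -59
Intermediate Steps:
a(12, -2)*(-8) - (30 + 45) = -2*(-8) - (30 + 45) = 16 - 1*75 = 16 - 75 = -59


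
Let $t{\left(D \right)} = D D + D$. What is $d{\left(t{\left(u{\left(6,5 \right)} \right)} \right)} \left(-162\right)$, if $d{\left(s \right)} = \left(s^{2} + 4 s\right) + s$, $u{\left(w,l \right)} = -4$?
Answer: $-33048$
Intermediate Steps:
$t{\left(D \right)} = D + D^{2}$ ($t{\left(D \right)} = D^{2} + D = D + D^{2}$)
$d{\left(s \right)} = s^{2} + 5 s$
$d{\left(t{\left(u{\left(6,5 \right)} \right)} \right)} \left(-162\right) = - 4 \left(1 - 4\right) \left(5 - 4 \left(1 - 4\right)\right) \left(-162\right) = \left(-4\right) \left(-3\right) \left(5 - -12\right) \left(-162\right) = 12 \left(5 + 12\right) \left(-162\right) = 12 \cdot 17 \left(-162\right) = 204 \left(-162\right) = -33048$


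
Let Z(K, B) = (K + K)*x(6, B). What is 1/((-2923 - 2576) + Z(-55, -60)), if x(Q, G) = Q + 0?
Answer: -1/6159 ≈ -0.00016236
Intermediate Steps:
x(Q, G) = Q
Z(K, B) = 12*K (Z(K, B) = (K + K)*6 = (2*K)*6 = 12*K)
1/((-2923 - 2576) + Z(-55, -60)) = 1/((-2923 - 2576) + 12*(-55)) = 1/(-5499 - 660) = 1/(-6159) = -1/6159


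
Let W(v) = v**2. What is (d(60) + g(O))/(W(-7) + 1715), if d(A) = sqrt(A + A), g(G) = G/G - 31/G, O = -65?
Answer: 8/9555 + sqrt(30)/882 ≈ 0.0070473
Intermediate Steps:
g(G) = 1 - 31/G
d(A) = sqrt(2)*sqrt(A) (d(A) = sqrt(2*A) = sqrt(2)*sqrt(A))
(d(60) + g(O))/(W(-7) + 1715) = (sqrt(2)*sqrt(60) + (-31 - 65)/(-65))/((-7)**2 + 1715) = (sqrt(2)*(2*sqrt(15)) - 1/65*(-96))/(49 + 1715) = (2*sqrt(30) + 96/65)/1764 = (96/65 + 2*sqrt(30))*(1/1764) = 8/9555 + sqrt(30)/882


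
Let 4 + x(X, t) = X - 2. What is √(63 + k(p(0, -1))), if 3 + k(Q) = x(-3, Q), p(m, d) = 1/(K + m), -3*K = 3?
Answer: √51 ≈ 7.1414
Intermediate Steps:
K = -1 (K = -⅓*3 = -1)
x(X, t) = -6 + X (x(X, t) = -4 + (X - 2) = -4 + (-2 + X) = -6 + X)
p(m, d) = 1/(-1 + m)
k(Q) = -12 (k(Q) = -3 + (-6 - 3) = -3 - 9 = -12)
√(63 + k(p(0, -1))) = √(63 - 12) = √51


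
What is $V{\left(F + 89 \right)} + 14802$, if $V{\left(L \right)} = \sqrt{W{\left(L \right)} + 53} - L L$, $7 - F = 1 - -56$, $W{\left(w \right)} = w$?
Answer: $13281 + 2 \sqrt{23} \approx 13291.0$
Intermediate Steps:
$F = -50$ ($F = 7 - \left(1 - -56\right) = 7 - \left(1 + 56\right) = 7 - 57 = -50$)
$V{\left(L \right)} = \sqrt{53 + L} - L^{2}$ ($V{\left(L \right)} = \sqrt{L + 53} - L L = \sqrt{53 + L} - L^{2}$)
$V{\left(F + 89 \right)} + 14802 = \left(\sqrt{53 + \left(-50 + 89\right)} - \left(-50 + 89\right)^{2}\right) + 14802 = \left(\sqrt{53 + 39} - 39^{2}\right) + 14802 = \left(\sqrt{92} - 1521\right) + 14802 = \left(2 \sqrt{23} - 1521\right) + 14802 = \left(-1521 + 2 \sqrt{23}\right) + 14802 = 13281 + 2 \sqrt{23}$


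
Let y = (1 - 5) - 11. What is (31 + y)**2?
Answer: 256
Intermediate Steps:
y = -15 (y = -4 - 11 = -15)
(31 + y)**2 = (31 - 15)**2 = 16**2 = 256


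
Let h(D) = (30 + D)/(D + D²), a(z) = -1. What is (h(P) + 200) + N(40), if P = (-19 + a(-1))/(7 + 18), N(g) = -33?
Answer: -31/2 ≈ -15.500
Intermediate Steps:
P = -⅘ (P = (-19 - 1)/(7 + 18) = -20/25 = -20*1/25 = -⅘ ≈ -0.80000)
h(D) = (30 + D)/(D + D²)
(h(P) + 200) + N(40) = ((30 - ⅘)/((-⅘)*(1 - ⅘)) + 200) - 33 = (-5/4*146/5/⅕ + 200) - 33 = (-5/4*5*146/5 + 200) - 33 = (-365/2 + 200) - 33 = 35/2 - 33 = -31/2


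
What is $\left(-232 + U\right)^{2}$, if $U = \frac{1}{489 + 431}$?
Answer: $\frac{45556206721}{846400} \approx 53824.0$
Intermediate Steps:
$U = \frac{1}{920} \approx 0.001087$
$\left(-232 + U\right)^{2} = \left(-232 + \frac{1}{920}\right)^{2} = \left(- \frac{213439}{920}\right)^{2} = \frac{45556206721}{846400}$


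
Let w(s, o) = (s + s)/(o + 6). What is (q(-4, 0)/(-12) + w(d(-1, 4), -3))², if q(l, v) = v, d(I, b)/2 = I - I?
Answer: 0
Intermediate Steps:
d(I, b) = 0 (d(I, b) = 2*(I - I) = 2*0 = 0)
w(s, o) = 2*s/(6 + o) (w(s, o) = (2*s)/(6 + o) = 2*s/(6 + o))
(q(-4, 0)/(-12) + w(d(-1, 4), -3))² = (0/(-12) + 2*0/(6 - 3))² = (0*(-1/12) + 2*0/3)² = (0 + 2*0*(⅓))² = (0 + 0)² = 0² = 0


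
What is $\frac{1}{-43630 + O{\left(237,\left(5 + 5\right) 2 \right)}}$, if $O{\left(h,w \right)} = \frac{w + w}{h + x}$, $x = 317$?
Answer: $- \frac{277}{12085490} \approx -2.292 \cdot 10^{-5}$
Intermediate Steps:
$O{\left(h,w \right)} = \frac{2 w}{317 + h}$ ($O{\left(h,w \right)} = \frac{w + w}{h + 317} = \frac{2 w}{317 + h}$)
$\frac{1}{-43630 + O{\left(237,\left(5 + 5\right) 2 \right)}} = \frac{1}{-43630 + \frac{2 \left(5 + 5\right) 2}{317 + 237}} = \frac{1}{-43630 + \frac{2 \cdot 10 \cdot 2}{554}} = \frac{1}{-43630 + 2 \cdot 20 \cdot \frac{1}{554}} = \frac{1}{-43630 + \frac{20}{277}} = \frac{1}{- \frac{12085490}{277}} = - \frac{277}{12085490}$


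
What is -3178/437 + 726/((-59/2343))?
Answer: -743532368/25783 ≈ -28838.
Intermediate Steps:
-3178/437 + 726/((-59/2343)) = -3178*1/437 + 726/((-59*1/2343)) = -3178/437 + 726/(-59/2343) = -3178/437 + 726*(-2343/59) = -3178/437 - 1701018/59 = -743532368/25783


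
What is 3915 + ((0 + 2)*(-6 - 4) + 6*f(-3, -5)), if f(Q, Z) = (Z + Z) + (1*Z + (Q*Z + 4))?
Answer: 3919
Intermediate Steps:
f(Q, Z) = 4 + 3*Z + Q*Z (f(Q, Z) = 2*Z + (Z + (4 + Q*Z)) = 2*Z + (4 + Z + Q*Z) = 4 + 3*Z + Q*Z)
3915 + ((0 + 2)*(-6 - 4) + 6*f(-3, -5)) = 3915 + ((0 + 2)*(-6 - 4) + 6*(4 + 3*(-5) - 3*(-5))) = 3915 + (2*(-10) + 6*(4 - 15 + 15)) = 3915 + (-20 + 6*4) = 3915 + (-20 + 24) = 3915 + 4 = 3919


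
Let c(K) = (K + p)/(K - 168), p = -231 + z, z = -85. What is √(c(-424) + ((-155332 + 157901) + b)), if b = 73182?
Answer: √303009/2 ≈ 275.23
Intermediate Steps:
p = -316 (p = -231 - 85 = -316)
c(K) = (-316 + K)/(-168 + K) (c(K) = (K - 316)/(K - 168) = (-316 + K)/(-168 + K))
√(c(-424) + ((-155332 + 157901) + b)) = √((-316 - 424)/(-168 - 424) + ((-155332 + 157901) + 73182)) = √(-740/(-592) + (2569 + 73182)) = √(-1/592*(-740) + 75751) = √(5/4 + 75751) = √(303009/4) = √303009/2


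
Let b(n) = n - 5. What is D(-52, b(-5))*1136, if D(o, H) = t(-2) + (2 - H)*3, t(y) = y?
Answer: 38624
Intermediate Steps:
b(n) = -5 + n
D(o, H) = 4 - 3*H (D(o, H) = -2 + (2 - H)*3 = -2 + (6 - 3*H) = 4 - 3*H)
D(-52, b(-5))*1136 = (4 - 3*(-5 - 5))*1136 = (4 - 3*(-10))*1136 = (4 + 30)*1136 = 34*1136 = 38624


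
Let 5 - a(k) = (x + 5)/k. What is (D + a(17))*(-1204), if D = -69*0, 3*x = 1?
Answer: -287756/51 ≈ -5642.3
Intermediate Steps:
x = ⅓ (x = (⅓)*1 = ⅓ ≈ 0.33333)
D = 0
a(k) = 5 - 16/(3*k) (a(k) = 5 - (⅓ + 5)/k = 5 - 16/(3*k))
(D + a(17))*(-1204) = (0 + (5 - 16/3/17))*(-1204) = (0 + (5 - 16/3*1/17))*(-1204) = (0 + (5 - 16/51))*(-1204) = (0 + 239/51)*(-1204) = (239/51)*(-1204) = -287756/51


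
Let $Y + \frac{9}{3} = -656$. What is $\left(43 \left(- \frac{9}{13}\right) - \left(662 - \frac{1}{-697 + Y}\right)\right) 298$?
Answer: $- \frac{1816983629}{8814} \approx -2.0615 \cdot 10^{5}$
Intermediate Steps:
$Y = -659$ ($Y = -3 - 656 = -659$)
$\left(43 \left(- \frac{9}{13}\right) - \left(662 - \frac{1}{-697 + Y}\right)\right) 298 = \left(43 \left(- \frac{9}{13}\right) - \left(662 - \frac{1}{-697 - 659}\right)\right) 298 = \left(43 \left(\left(-9\right) \frac{1}{13}\right) - \left(662 - \frac{1}{-1356}\right)\right) 298 = \left(43 \left(- \frac{9}{13}\right) - \frac{897673}{1356}\right) 298 = \left(- \frac{387}{13} - \frac{897673}{1356}\right) 298 = \left(- \frac{12194521}{17628}\right) 298 = - \frac{1816983629}{8814}$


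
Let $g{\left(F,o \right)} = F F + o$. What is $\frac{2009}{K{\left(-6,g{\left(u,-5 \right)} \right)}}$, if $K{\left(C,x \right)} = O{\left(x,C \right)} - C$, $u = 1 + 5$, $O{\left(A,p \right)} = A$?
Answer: $\frac{2009}{37} \approx 54.297$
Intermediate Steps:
$u = 6$
$g{\left(F,o \right)} = o + F^{2}$ ($g{\left(F,o \right)} = F^{2} + o = o + F^{2}$)
$K{\left(C,x \right)} = x - C$
$\frac{2009}{K{\left(-6,g{\left(u,-5 \right)} \right)}} = \frac{2009}{\left(-5 + 6^{2}\right) - -6} = \frac{2009}{\left(-5 + 36\right) + 6} = \frac{2009}{31 + 6} = \frac{2009}{37}$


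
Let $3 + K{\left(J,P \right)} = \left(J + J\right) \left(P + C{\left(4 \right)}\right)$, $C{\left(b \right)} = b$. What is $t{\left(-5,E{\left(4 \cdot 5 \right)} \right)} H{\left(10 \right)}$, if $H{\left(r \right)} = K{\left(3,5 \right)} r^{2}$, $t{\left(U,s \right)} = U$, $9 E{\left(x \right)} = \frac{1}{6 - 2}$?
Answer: $-25500$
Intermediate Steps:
$E{\left(x \right)} = \frac{1}{36}$ ($E{\left(x \right)} = \frac{1}{9 \left(6 - 2\right)} = \frac{1}{9 \cdot 4} = \frac{1}{9} \cdot \frac{1}{4} = \frac{1}{36}$)
$K{\left(J,P \right)} = -3 + 2 J \left(4 + P\right)$ ($K{\left(J,P \right)} = -3 + \left(J + J\right) \left(P + 4\right) = -3 + 2 J \left(4 + P\right)$)
$H{\left(r \right)} = 51 r^{2}$ ($H{\left(r \right)} = \left(-3 + 8 \cdot 3 + 2 \cdot 3 \cdot 5\right) r^{2} = \left(-3 + 24 + 30\right) r^{2} = 51 r^{2}$)
$t{\left(-5,E{\left(4 \cdot 5 \right)} \right)} H{\left(10 \right)} = - 5 \cdot 51 \cdot 10^{2} = - 5 \cdot 51 \cdot 100 = \left(-5\right) 5100 = -25500$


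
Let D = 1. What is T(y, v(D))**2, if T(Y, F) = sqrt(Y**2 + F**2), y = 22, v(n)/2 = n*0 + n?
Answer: 488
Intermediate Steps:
v(n) = 2*n (v(n) = 2*(n*0 + n) = 2*(0 + n) = 2*n)
T(Y, F) = sqrt(F**2 + Y**2)
T(y, v(D))**2 = (sqrt((2*1)**2 + 22**2))**2 = (sqrt(2**2 + 484))**2 = (sqrt(4 + 484))**2 = (sqrt(488))**2 = (2*sqrt(122))**2 = 488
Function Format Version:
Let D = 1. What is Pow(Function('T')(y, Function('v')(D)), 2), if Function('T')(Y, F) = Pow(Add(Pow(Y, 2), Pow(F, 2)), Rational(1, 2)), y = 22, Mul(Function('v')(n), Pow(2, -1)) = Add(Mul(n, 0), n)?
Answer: 488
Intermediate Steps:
Function('v')(n) = Mul(2, n) (Function('v')(n) = Mul(2, Add(Mul(n, 0), n)) = Mul(2, Add(0, n)) = Mul(2, n))
Function('T')(Y, F) = Pow(Add(Pow(F, 2), Pow(Y, 2)), Rational(1, 2))
Pow(Function('T')(y, Function('v')(D)), 2) = Pow(Pow(Add(Pow(Mul(2, 1), 2), Pow(22, 2)), Rational(1, 2)), 2) = Pow(Pow(Add(Pow(2, 2), 484), Rational(1, 2)), 2) = Pow(Pow(Add(4, 484), Rational(1, 2)), 2) = Pow(Pow(488, Rational(1, 2)), 2) = Pow(Mul(2, Pow(122, Rational(1, 2))), 2) = 488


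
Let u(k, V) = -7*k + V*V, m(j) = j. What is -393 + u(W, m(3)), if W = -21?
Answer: -237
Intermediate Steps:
u(k, V) = V² - 7*k (u(k, V) = -7*k + V² = V² - 7*k)
-393 + u(W, m(3)) = -393 + (3² - 7*(-21)) = -393 + (9 + 147) = -393 + 156 = -237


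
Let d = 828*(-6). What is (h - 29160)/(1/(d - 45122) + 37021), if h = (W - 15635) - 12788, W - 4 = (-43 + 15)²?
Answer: -2844861550/1854381889 ≈ -1.5341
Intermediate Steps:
d = -4968
W = 788 (W = 4 + (-43 + 15)² = 4 + (-28)² = 4 + 784 = 788)
h = -27635 (h = (788 - 15635) - 12788 = -14847 - 12788 = -27635)
(h - 29160)/(1/(d - 45122) + 37021) = (-27635 - 29160)/(1/(-4968 - 45122) + 37021) = -56795/(1/(-50090) + 37021) = -56795/(-1/50090 + 37021) = -56795/1854381889/50090 = -56795*50090/1854381889 = -2844861550/1854381889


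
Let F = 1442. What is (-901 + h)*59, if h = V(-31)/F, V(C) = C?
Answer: -76657107/1442 ≈ -53160.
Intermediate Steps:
h = -31/1442 ≈ -0.021498
(-901 + h)*59 = (-901 - 31/1442)*59 = -1299273/1442*59 = -76657107/1442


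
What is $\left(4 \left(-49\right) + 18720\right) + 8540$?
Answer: $27064$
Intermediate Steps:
$\left(4 \left(-49\right) + 18720\right) + 8540 = \left(-196 + 18720\right) + 8540 = 18524 + 8540 = 27064$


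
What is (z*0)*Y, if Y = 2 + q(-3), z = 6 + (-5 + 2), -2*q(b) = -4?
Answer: 0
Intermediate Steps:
q(b) = 2 (q(b) = -½*(-4) = 2)
z = 3 (z = 6 - 3 = 3)
Y = 4 (Y = 2 + 2 = 4)
(z*0)*Y = (3*0)*4 = 0*4 = 0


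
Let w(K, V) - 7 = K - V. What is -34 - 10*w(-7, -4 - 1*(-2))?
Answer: -54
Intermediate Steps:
w(K, V) = 7 + K - V (w(K, V) = 7 + (K - V) = 7 + K - V)
-34 - 10*w(-7, -4 - 1*(-2)) = -34 - 10*(7 - 7 - (-4 - 1*(-2))) = -34 - 10*(7 - 7 - (-4 + 2)) = -34 - 10*(7 - 7 - 1*(-2)) = -34 - 10*(7 - 7 + 2) = -34 - 10*2 = -34 - 20 = -54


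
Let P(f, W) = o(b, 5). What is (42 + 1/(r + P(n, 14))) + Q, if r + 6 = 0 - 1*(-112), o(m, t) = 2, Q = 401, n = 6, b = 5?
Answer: 47845/108 ≈ 443.01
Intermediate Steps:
P(f, W) = 2
r = 106 (r = -6 + (0 - 1*(-112)) = -6 + (0 + 112) = -6 + 112 = 106)
(42 + 1/(r + P(n, 14))) + Q = (42 + 1/(106 + 2)) + 401 = (42 + 1/108) + 401 = 4537/108 + 401 = 47845/108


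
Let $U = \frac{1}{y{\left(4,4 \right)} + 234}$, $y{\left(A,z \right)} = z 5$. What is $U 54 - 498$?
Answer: $- \frac{63219}{127} \approx -497.79$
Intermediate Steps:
$y{\left(A,z \right)} = 5 z$
$U = \frac{1}{254}$ ($U = \frac{1}{5 \cdot 4 + 234} = \frac{1}{20 + 234} = \frac{1}{254} \approx 0.003937$)
$U 54 - 498 = \frac{1}{254} \cdot 54 - 498 = \frac{27}{127} - 498 = - \frac{63219}{127}$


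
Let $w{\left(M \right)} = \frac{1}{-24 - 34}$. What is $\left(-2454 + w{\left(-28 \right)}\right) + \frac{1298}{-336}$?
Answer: $- \frac{11974793}{4872} \approx -2457.9$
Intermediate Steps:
$w{\left(M \right)} = - \frac{1}{58}$ ($w{\left(M \right)} = \frac{1}{-58} = - \frac{1}{58}$)
$\left(-2454 + w{\left(-28 \right)}\right) + \frac{1298}{-336} = \left(-2454 - \frac{1}{58}\right) + \frac{1298}{-336} = - \frac{142333}{58} + 1298 \left(- \frac{1}{336}\right) = - \frac{142333}{58} - \frac{649}{168} = - \frac{11974793}{4872}$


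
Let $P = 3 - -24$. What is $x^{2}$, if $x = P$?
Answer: $729$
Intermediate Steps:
$P = 27$ ($P = 3 + 24 = 27$)
$x = 27$
$x^{2} = 27^{2} = 729$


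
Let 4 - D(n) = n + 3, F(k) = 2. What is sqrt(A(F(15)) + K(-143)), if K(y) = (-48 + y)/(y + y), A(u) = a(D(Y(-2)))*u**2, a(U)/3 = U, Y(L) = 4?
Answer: I*sqrt(2890030)/286 ≈ 5.9441*I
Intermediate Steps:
D(n) = 1 - n (D(n) = 4 - (n + 3) = 4 - (3 + n) = 4 + (-3 - n) = 1 - n)
a(U) = 3*U
A(u) = -9*u**2 (A(u) = (3*(1 - 1*4))*u**2 = (3*(1 - 4))*u**2 = (3*(-3))*u**2 = -9*u**2)
K(y) = (-48 + y)/(2*y) (K(y) = (-48 + y)/((2*y)) = (-48 + y)*(1/(2*y)) = (-48 + y)/(2*y))
sqrt(A(F(15)) + K(-143)) = sqrt(-9*2**2 + (1/2)*(-48 - 143)/(-143)) = sqrt(-9*4 + (1/2)*(-1/143)*(-191)) = sqrt(-36 + 191/286) = sqrt(-10105/286) = I*sqrt(2890030)/286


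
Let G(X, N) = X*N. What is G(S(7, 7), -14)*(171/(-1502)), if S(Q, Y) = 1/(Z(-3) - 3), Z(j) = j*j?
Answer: 399/1502 ≈ 0.26565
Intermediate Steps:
Z(j) = j**2
S(Q, Y) = 1/6 (S(Q, Y) = 1/((-3)**2 - 3) = 1/(9 - 3) = 1/6)
G(X, N) = N*X
G(S(7, 7), -14)*(171/(-1502)) = (-14*1/6)*(171/(-1502)) = -399*(-1)/1502 = -7/3*(-171/1502) = 399/1502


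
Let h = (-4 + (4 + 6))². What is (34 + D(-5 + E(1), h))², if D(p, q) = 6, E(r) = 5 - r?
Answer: 1600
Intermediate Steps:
h = 36 (h = (-4 + 10)² = 6² = 36)
(34 + D(-5 + E(1), h))² = (34 + 6)² = 40² = 1600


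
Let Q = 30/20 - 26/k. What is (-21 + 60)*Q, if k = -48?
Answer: 637/8 ≈ 79.625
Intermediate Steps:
Q = 49/24 (Q = 30/20 - 26/(-48) = 30*(1/20) - 26*(-1/48) = 3/2 + 13/24 = 49/24 ≈ 2.0417)
(-21 + 60)*Q = (-21 + 60)*(49/24) = 39*(49/24) = 637/8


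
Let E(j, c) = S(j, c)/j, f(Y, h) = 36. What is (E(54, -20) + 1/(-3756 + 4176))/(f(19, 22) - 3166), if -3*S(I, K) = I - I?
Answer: -1/1314600 ≈ -7.6069e-7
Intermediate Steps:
S(I, K) = 0 (S(I, K) = -(I - I)/3 = -1/3*0 = 0)
E(j, c) = 0 (E(j, c) = 0/j = 0)
(E(54, -20) + 1/(-3756 + 4176))/(f(19, 22) - 3166) = (0 + 1/(-3756 + 4176))/(36 - 3166) = (0 + 1/420)/(-3130) = (0 + 1/420)*(-1/3130) = (1/420)*(-1/3130) = -1/1314600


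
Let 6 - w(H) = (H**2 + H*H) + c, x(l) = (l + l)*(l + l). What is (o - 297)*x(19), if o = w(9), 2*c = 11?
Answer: -662074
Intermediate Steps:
c = 11/2 (c = (1/2)*11 = 11/2 ≈ 5.5000)
x(l) = 4*l**2 (x(l) = (2*l)*(2*l) = 4*l**2)
w(H) = 1/2 - 2*H**2 (w(H) = 6 - ((H**2 + H*H) + 11/2) = 6 - ((H**2 + H**2) + 11/2) = 6 - (2*H**2 + 11/2) = 6 - (11/2 + 2*H**2) = 6 + (-11/2 - 2*H**2) = 1/2 - 2*H**2)
o = -323/2 (o = 1/2 - 2*9**2 = 1/2 - 2*81 = 1/2 - 162 = -323/2 ≈ -161.50)
(o - 297)*x(19) = (-323/2 - 297)*(4*19**2) = -1834*361 = -917/2*1444 = -662074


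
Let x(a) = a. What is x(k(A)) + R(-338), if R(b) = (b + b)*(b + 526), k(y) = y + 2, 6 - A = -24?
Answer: -127056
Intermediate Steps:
A = 30 (A = 6 - 1*(-24) = 6 + 24 = 30)
k(y) = 2 + y
R(b) = 2*b*(526 + b) (R(b) = (2*b)*(526 + b) = 2*b*(526 + b))
x(k(A)) + R(-338) = (2 + 30) + 2*(-338)*(526 - 338) = 32 + 2*(-338)*188 = 32 - 127088 = -127056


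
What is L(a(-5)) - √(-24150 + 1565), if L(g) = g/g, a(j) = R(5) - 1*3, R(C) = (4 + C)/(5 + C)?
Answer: 1 - I*√22585 ≈ 1.0 - 150.28*I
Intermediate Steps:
R(C) = (4 + C)/(5 + C)
a(j) = -21/10 (a(j) = (4 + 5)/(5 + 5) - 1*3 = 9/10 - 3 = -21/10)
L(g) = 1
L(a(-5)) - √(-24150 + 1565) = 1 - √(-24150 + 1565) = 1 - √(-22585) = 1 - I*√22585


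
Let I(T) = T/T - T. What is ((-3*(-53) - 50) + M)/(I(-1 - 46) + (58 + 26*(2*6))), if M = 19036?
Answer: 19145/418 ≈ 45.801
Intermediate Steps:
I(T) = 1 - T
((-3*(-53) - 50) + M)/(I(-1 - 46) + (58 + 26*(2*6))) = ((-3*(-53) - 50) + 19036)/((1 - (-1 - 46)) + (58 + 26*(2*6))) = ((159 - 50) + 19036)/((1 - 1*(-47)) + (58 + 26*12)) = (109 + 19036)/((1 + 47) + (58 + 312)) = 19145/(48 + 370) = 19145/418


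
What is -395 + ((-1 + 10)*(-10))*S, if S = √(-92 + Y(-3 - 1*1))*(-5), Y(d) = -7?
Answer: -395 + 1350*I*√11 ≈ -395.0 + 4477.4*I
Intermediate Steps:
S = -15*I*√11 (S = √(-92 - 7)*(-5) = √(-99)*(-5) = (3*I*√11)*(-5) = -15*I*√11 ≈ -49.749*I)
-395 + ((-1 + 10)*(-10))*S = -395 + ((-1 + 10)*(-10))*(-15*I*√11) = -395 + (9*(-10))*(-15*I*√11) = -395 - (-1350)*I*√11 = -395 + 1350*I*√11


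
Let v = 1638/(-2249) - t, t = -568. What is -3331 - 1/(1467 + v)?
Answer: -1172275672/351929 ≈ -3331.0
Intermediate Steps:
v = 98138/173 (v = 1638/(-2249) - 1*(-568) = 1638*(-1/2249) + 568 = -126/173 + 568 = 98138/173 ≈ 567.27)
-3331 - 1/(1467 + v) = -3331 - 1/(1467 + 98138/173) = -3331 - 1/351929/173 = -3331 - 1*173/351929 = -3331 - 173/351929 = -1172275672/351929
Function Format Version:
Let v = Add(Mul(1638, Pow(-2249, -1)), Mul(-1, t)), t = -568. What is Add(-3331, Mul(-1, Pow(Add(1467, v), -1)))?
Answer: Rational(-1172275672, 351929) ≈ -3331.0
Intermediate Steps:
v = Rational(98138, 173) (v = Add(Mul(1638, Pow(-2249, -1)), Mul(-1, -568)) = Add(Mul(1638, Rational(-1, 2249)), 568) = Add(Rational(-126, 173), 568) = Rational(98138, 173) ≈ 567.27)
Add(-3331, Mul(-1, Pow(Add(1467, v), -1))) = Add(-3331, Mul(-1, Pow(Add(1467, Rational(98138, 173)), -1))) = Add(-3331, Mul(-1, Pow(Rational(351929, 173), -1))) = Add(-3331, Mul(-1, Rational(173, 351929))) = Add(-3331, Rational(-173, 351929)) = Rational(-1172275672, 351929)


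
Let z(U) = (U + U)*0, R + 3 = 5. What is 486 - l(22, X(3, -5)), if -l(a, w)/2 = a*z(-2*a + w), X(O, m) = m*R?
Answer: 486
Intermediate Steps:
R = 2 (R = -3 + 5 = 2)
X(O, m) = 2*m (X(O, m) = m*2 = 2*m)
z(U) = 0 (z(U) = (2*U)*0 = 0)
l(a, w) = 0 (l(a, w) = -2*a*0 = -2*0 = 0)
486 - l(22, X(3, -5)) = 486 - 1*0 = 486 + 0 = 486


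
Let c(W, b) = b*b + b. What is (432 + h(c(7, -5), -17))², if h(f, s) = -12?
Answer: 176400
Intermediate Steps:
c(W, b) = b + b² (c(W, b) = b² + b = b + b²)
(432 + h(c(7, -5), -17))² = (432 - 12)² = 420² = 176400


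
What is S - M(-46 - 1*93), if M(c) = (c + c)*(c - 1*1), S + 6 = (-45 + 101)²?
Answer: -35790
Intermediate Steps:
S = 3130 (S = -6 + (-45 + 101)² = -6 + 56² = -6 + 3136 = 3130)
M(c) = 2*c*(-1 + c) (M(c) = (2*c)*(c - 1) = (2*c)*(-1 + c) = 2*c*(-1 + c))
S - M(-46 - 1*93) = 3130 - 2*(-46 - 1*93)*(-1 + (-46 - 1*93)) = 3130 - 2*(-46 - 93)*(-1 + (-46 - 93)) = 3130 - 2*(-139)*(-1 - 139) = 3130 - 2*(-139)*(-140) = 3130 - 1*38920 = 3130 - 38920 = -35790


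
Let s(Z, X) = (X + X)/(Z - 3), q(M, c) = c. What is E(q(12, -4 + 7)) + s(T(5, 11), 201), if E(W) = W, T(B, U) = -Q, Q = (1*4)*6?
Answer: -107/9 ≈ -11.889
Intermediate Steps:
Q = 24 (Q = 4*6 = 24)
T(B, U) = -24 (T(B, U) = -1*24 = -24)
s(Z, X) = 2*X/(-3 + Z) (s(Z, X) = (2*X)/(-3 + Z) = 2*X/(-3 + Z))
E(q(12, -4 + 7)) + s(T(5, 11), 201) = (-4 + 7) + 2*201/(-3 - 24) = 3 + 2*201/(-27) = 3 + 2*201*(-1/27) = 3 - 134/9 = -107/9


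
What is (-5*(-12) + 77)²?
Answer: 18769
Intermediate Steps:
(-5*(-12) + 77)² = (60 + 77)² = 137² = 18769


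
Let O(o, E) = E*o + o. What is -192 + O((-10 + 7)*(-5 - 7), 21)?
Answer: 600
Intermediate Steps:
O(o, E) = o + E*o
-192 + O((-10 + 7)*(-5 - 7), 21) = -192 + ((-10 + 7)*(-5 - 7))*(1 + 21) = -192 - 3*(-12)*22 = -192 + 36*22 = -192 + 792 = 600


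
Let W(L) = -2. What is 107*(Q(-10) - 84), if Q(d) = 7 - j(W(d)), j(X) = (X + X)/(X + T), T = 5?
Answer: -24289/3 ≈ -8096.3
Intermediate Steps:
j(X) = 2*X/(5 + X) (j(X) = (X + X)/(X + 5) = (2*X)/(5 + X) = 2*X/(5 + X))
Q(d) = 25/3 (Q(d) = 7 - 2*(-2)/(5 - 2) = 7 - 2*(-2)/3 = 7 - 1*(-4/3) = 7 + 4/3 = 25/3)
107*(Q(-10) - 84) = 107*(25/3 - 84) = 107*(-227/3) = -24289/3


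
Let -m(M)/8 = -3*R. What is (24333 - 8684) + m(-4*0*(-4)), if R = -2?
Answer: 15601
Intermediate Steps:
m(M) = -48 (m(M) = -(-24)*(-2) = -8*6 = -48)
(24333 - 8684) + m(-4*0*(-4)) = (24333 - 8684) - 48 = 15649 - 48 = 15601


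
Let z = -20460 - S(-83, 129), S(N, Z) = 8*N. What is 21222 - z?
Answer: 41018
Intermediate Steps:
z = -19796 (z = -20460 - 8*(-83) = -20460 - 1*(-664) = -20460 + 664 = -19796)
21222 - z = 21222 - 1*(-19796) = 21222 + 19796 = 41018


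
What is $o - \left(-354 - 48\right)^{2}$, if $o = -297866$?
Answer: $-459470$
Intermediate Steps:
$o - \left(-354 - 48\right)^{2} = -297866 - \left(-354 - 48\right)^{2} = -297866 - \left(-402\right)^{2} = -297866 - 161604 = -459470$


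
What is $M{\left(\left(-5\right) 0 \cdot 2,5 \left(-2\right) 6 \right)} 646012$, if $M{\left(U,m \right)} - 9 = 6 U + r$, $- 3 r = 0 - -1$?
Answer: $\frac{16796312}{3} \approx 5.5988 \cdot 10^{6}$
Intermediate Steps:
$r = - \frac{1}{3}$ ($r = - \frac{0 - -1}{3} = - \frac{0 + 1}{3} = \left(- \frac{1}{3}\right) 1 = - \frac{1}{3} \approx -0.33333$)
$M{\left(U,m \right)} = \frac{26}{3} + 6 U$ ($M{\left(U,m \right)} = 9 + \left(6 U - \frac{1}{3}\right) = 9 + \left(- \frac{1}{3} + 6 U\right) = \frac{26}{3} + 6 U$)
$M{\left(\left(-5\right) 0 \cdot 2,5 \left(-2\right) 6 \right)} 646012 = \left(\frac{26}{3} + 6 \left(-5\right) 0 \cdot 2\right) 646012 = \left(\frac{26}{3} + 6 \cdot 0 \cdot 2\right) 646012 = \left(\frac{26}{3} + 6 \cdot 0\right) 646012 = \left(\frac{26}{3} + 0\right) 646012 = \frac{26}{3} \cdot 646012 = \frac{16796312}{3}$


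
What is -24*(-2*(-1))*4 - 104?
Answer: -296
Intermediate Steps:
-24*(-2*(-1))*4 - 104 = -48*4 - 104 = -24*8 - 104 = -192 - 104 = -296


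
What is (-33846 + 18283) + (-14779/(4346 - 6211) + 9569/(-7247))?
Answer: -210254881537/13515655 ≈ -15556.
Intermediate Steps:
(-33846 + 18283) + (-14779/(4346 - 6211) + 9569/(-7247)) = -15563 + (-14779/(-1865) + 9569*(-1/7247)) = -15563 + (-14779*(-1/1865) - 9569/7247) = -15563 + (14779/1865 - 9569/7247) = -15563 + 89257228/13515655 = -210254881537/13515655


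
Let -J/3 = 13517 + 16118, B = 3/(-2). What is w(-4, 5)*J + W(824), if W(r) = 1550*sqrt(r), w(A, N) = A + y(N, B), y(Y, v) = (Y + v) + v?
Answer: 177810 + 3100*sqrt(206) ≈ 2.2230e+5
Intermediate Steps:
B = -3/2 (B = 3*(-1/2) = -3/2 ≈ -1.5000)
y(Y, v) = Y + 2*v
w(A, N) = -3 + A + N (w(A, N) = A + (N + 2*(-3/2)) = A + (N - 3) = A + (-3 + N) = -3 + A + N)
J = -88905 (J = -3*(13517 + 16118) = -3*29635 = -88905)
w(-4, 5)*J + W(824) = (-3 - 4 + 5)*(-88905) + 1550*sqrt(824) = -2*(-88905) + 1550*(2*sqrt(206)) = 177810 + 3100*sqrt(206)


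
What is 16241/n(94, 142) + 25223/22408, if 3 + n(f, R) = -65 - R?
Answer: -179315749/2352840 ≈ -76.212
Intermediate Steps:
n(f, R) = -68 - R (n(f, R) = -3 + (-65 - R) = -68 - R)
16241/n(94, 142) + 25223/22408 = 16241/(-68 - 1*142) + 25223/22408 = 16241/(-68 - 142) + 25223*(1/22408) = 16241/(-210) + 25223/22408 = 16241*(-1/210) + 25223/22408 = -16241/210 + 25223/22408 = -179315749/2352840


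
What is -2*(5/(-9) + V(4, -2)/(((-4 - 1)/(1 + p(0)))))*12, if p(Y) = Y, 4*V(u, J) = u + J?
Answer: 236/15 ≈ 15.733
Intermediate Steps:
V(u, J) = J/4 + u/4 (V(u, J) = (u + J)/4 = (J + u)/4 = J/4 + u/4)
-2*(5/(-9) + V(4, -2)/(((-4 - 1)/(1 + p(0)))))*12 = -2*(5/(-9) + ((1/4)*(-2) + (1/4)*4)/(((-4 - 1)/(1 + 0))))*12 = -2*(5*(-1/9) + (-1/2 + 1)/((-5/1)))*12 = -2*(-5/9 + 1/(2*((-5*1))))*12 = -2*(-5/9 + (1/2)/(-5))*12 = -2*(-5/9 + (1/2)*(-1/5))*12 = -2*(-5/9 - 1/10)*12 = -2*(-59/90)*12 = (59/45)*12 = 236/15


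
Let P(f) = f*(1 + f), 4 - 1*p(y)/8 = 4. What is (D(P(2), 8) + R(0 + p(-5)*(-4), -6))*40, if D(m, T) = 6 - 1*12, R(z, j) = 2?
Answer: -160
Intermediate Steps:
p(y) = 0 (p(y) = 32 - 8*4 = 32 - 32 = 0)
D(m, T) = -6 (D(m, T) = 6 - 12 = -6)
(D(P(2), 8) + R(0 + p(-5)*(-4), -6))*40 = (-6 + 2)*40 = -4*40 = -160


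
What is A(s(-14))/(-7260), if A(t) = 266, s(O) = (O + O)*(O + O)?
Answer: -133/3630 ≈ -0.036639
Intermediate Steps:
s(O) = 4*O**2 (s(O) = (2*O)*(2*O) = 4*O**2)
A(s(-14))/(-7260) = 266/(-7260) = 266*(-1/7260) = -133/3630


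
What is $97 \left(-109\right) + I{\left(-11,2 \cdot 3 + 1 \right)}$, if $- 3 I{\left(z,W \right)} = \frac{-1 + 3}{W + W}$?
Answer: $- \frac{222034}{21} \approx -10573.0$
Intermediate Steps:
$I{\left(z,W \right)} = - \frac{1}{3 W}$ ($I{\left(z,W \right)} = - \frac{\left(-1 + 3\right) \frac{1}{W + W}}{3} = - \frac{2 \frac{1}{2 W}}{3} = - \frac{1}{3 W}$)
$97 \left(-109\right) + I{\left(-11,2 \cdot 3 + 1 \right)} = 97 \left(-109\right) - \frac{1}{3 \left(2 \cdot 3 + 1\right)} = -10573 - \frac{1}{3 \left(6 + 1\right)} = -10573 - \frac{1}{3 \cdot 7} = -10573 - \frac{1}{21} = - \frac{222034}{21}$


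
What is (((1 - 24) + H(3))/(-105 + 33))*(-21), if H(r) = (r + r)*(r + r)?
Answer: 91/24 ≈ 3.7917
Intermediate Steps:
H(r) = 4*r² (H(r) = (2*r)*(2*r) = 4*r²)
(((1 - 24) + H(3))/(-105 + 33))*(-21) = (((1 - 24) + 4*3²)/(-105 + 33))*(-21) = ((-23 + 4*9)/(-72))*(-21) = ((-23 + 36)*(-1/72))*(-21) = (13*(-1/72))*(-21) = -13/72*(-21) = 91/24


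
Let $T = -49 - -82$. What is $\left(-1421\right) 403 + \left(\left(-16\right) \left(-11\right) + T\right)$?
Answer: $-572454$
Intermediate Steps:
$T = 33$ ($T = -49 + 82 = 33$)
$\left(-1421\right) 403 + \left(\left(-16\right) \left(-11\right) + T\right) = \left(-1421\right) 403 + \left(\left(-16\right) \left(-11\right) + 33\right) = -572663 + \left(176 + 33\right) = -572663 + 209 = -572454$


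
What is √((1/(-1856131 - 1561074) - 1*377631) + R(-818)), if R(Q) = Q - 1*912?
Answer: 3*I*√492212046250581470/3417205 ≈ 615.92*I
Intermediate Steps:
R(Q) = -912 + Q (R(Q) = Q - 912 = -912 + Q)
√((1/(-1856131 - 1561074) - 1*377631) + R(-818)) = √((1/(-1856131 - 1561074) - 1*377631) + (-912 - 818)) = √((1/(-3417205) - 377631) - 1730) = √((-1/3417205 - 377631) - 1730) = √(-1290442541356/3417205 - 1730) = √(-1296354306006/3417205) = 3*I*√492212046250581470/3417205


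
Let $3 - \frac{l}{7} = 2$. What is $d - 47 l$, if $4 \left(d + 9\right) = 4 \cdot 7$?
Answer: $-331$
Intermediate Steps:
$l = 7$ ($l = 21 - 14 = 7$)
$d = -2$ ($d = -9 + \frac{4 \cdot 7}{4} = -9 + \frac{1}{4} \cdot 28 = -9 + 7 = -2$)
$d - 47 l = -2 - 329 = -331$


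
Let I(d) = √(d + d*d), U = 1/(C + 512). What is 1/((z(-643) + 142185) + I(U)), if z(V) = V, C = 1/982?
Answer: 17890396150799475/2532242451976211940853 - 502785*√494699194/5064484903952423881706 ≈ 7.0650e-6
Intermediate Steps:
C = 1/982 ≈ 0.0010183
U = 982/502785 (U = 1/(1/982 + 512) = 1/(502785/982) = 982/502785 ≈ 0.0019531)
I(d) = √(d + d²)
1/((z(-643) + 142185) + I(U)) = 1/((-643 + 142185) + √(982*(1 + 982/502785)/502785)) = 1/(141542 + √((982/502785)*(503767/502785))) = 1/(141542 + √(494699194/252792756225)) = 1/(141542 + √494699194/502785)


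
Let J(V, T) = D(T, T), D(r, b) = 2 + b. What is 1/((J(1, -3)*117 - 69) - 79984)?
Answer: -1/80170 ≈ -1.2473e-5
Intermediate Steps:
J(V, T) = 2 + T
1/((J(1, -3)*117 - 69) - 79984) = 1/(((2 - 3)*117 - 69) - 79984) = 1/((-1*117 - 69) - 79984) = 1/((-117 - 69) - 79984) = 1/(-186 - 79984) = 1/(-80170) = -1/80170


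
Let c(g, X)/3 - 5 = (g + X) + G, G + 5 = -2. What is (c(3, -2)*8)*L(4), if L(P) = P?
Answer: -96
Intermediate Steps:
G = -7 (G = -5 - 2 = -7)
c(g, X) = -6 + 3*X + 3*g (c(g, X) = 15 + 3*((g + X) - 7) = 15 + 3*((X + g) - 7) = 15 + 3*(-7 + X + g) = 15 + (-21 + 3*X + 3*g) = -6 + 3*X + 3*g)
(c(3, -2)*8)*L(4) = ((-6 + 3*(-2) + 3*3)*8)*4 = ((-6 - 6 + 9)*8)*4 = -3*8*4 = -24*4 = -96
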